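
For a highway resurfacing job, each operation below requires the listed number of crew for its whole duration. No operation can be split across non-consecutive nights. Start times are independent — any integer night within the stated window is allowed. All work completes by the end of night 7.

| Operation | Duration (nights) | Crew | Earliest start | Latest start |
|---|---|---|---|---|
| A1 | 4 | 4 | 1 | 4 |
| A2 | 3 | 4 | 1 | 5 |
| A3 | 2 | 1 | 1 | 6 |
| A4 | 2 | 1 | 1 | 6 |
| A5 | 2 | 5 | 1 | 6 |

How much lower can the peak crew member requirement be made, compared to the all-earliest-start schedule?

Early-start peak: n1:15  n2:15  n3:8  n4:4  n5:0  n6:0  n7:0 ⇒ 15.
Leveled (A1@1, A2@1, A3@4, A4@4, A5@5): n1:8  n2:8  n3:8  n4:6  n5:7  n6:5  n7:0 ⇒ 8.
Reduction 15 − 8 = 7.

7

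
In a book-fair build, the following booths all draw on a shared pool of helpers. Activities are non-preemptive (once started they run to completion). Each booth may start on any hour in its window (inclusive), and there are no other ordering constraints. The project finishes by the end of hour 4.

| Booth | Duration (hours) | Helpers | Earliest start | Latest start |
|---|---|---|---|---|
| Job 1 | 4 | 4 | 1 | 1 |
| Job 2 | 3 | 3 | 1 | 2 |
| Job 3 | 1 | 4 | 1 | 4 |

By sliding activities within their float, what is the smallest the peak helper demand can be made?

Early-start (Job 1@1, Job 2@1, Job 3@1) gives peak 11: h1:11  h2:7  h3:7  h4:4.
Shift Job 3→4.
Schedule Job 1@1, Job 2@1, Job 3@4: h1:7  h2:7  h3:7  h4:8 — peak 8.
Total helper-hours = 29 over 4 hours ⇒ peak ≥ ⌈29/4⌉ = 8, so 8 is optimal.

8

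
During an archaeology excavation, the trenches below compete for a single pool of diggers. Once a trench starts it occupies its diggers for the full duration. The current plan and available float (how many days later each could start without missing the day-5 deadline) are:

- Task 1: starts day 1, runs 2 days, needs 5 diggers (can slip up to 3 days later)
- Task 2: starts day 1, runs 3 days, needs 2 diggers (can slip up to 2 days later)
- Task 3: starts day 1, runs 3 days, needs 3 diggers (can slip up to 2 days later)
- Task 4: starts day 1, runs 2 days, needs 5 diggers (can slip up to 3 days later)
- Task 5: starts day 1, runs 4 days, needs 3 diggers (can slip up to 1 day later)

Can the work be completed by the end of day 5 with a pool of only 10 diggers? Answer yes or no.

no

The minimum achievable peak is 11; 10 < 11, so no feasible schedule stays within the cap.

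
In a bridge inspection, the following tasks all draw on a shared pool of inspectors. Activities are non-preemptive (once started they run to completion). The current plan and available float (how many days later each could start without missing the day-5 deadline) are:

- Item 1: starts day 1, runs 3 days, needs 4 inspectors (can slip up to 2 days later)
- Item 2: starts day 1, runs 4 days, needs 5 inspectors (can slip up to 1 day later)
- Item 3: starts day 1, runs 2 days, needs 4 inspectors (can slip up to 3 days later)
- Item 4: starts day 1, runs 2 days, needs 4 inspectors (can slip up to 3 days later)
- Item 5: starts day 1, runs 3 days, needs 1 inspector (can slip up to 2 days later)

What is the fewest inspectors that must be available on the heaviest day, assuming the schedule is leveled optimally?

Early-start (Item 1@1, Item 2@1, Item 3@1, Item 4@1, Item 5@1) gives peak 18: d1:18  d2:18  d3:10  d4:5  d5:0.
Shift Item 4→4, Item 5→3.
Schedule Item 1@1, Item 2@1, Item 3@1, Item 4@4, Item 5@3: d1:13  d2:13  d3:10  d4:10  d5:5 — peak 13.

13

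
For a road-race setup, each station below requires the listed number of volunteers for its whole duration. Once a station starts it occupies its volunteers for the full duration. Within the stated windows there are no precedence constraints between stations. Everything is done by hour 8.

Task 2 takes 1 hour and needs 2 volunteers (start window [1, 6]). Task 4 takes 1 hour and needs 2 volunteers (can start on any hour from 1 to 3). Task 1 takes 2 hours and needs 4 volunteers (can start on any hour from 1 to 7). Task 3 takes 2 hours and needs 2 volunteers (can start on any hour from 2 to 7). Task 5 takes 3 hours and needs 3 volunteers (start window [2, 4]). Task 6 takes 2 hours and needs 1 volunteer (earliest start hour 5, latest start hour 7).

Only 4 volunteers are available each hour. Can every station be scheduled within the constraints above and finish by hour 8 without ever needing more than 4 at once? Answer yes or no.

Schedule Task 2@1, Task 4@1, Task 1@2, Task 3@7, Task 5@4, Task 6@5: h1:4  h2:4  h3:4  h4:3  h5:4  h6:4  h7:2  h8:2 — peak 4 ≤ 4.

yes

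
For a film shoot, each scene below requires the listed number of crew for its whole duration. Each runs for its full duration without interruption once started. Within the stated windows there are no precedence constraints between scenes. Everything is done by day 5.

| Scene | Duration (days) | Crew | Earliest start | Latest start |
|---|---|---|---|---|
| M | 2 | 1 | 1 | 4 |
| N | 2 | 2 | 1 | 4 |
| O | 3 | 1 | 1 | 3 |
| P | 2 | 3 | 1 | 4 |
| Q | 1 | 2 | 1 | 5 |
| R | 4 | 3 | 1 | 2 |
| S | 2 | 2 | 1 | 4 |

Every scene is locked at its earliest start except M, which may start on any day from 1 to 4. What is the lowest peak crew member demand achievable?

M@1: d1:14  d2:12  d3:4  d4:3  d5:0 → peak 14
M@2: d1:13  d2:12  d3:5  d4:3  d5:0 → peak 13
M@3: d1:13  d2:11  d3:5  d4:4  d5:0 → peak 13
M@4: d1:13  d2:11  d3:4  d4:4  d5:1 → peak 13
Best is M@2, peak 13.

13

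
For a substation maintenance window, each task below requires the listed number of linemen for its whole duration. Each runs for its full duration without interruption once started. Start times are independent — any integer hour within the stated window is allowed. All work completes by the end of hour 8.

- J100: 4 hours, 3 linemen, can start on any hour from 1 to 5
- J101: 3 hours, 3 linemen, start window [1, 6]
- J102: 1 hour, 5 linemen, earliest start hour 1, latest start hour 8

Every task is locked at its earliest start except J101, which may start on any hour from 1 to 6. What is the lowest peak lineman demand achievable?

8

J101@1: h1:11  h2:6  h3:6  h4:3  h5:0  h6:0  h7:0  h8:0 → peak 11
J101@2: h1:8  h2:6  h3:6  h4:6  h5:0  h6:0  h7:0  h8:0 → peak 8
J101@3: h1:8  h2:3  h3:6  h4:6  h5:3  h6:0  h7:0  h8:0 → peak 8
J101@4: h1:8  h2:3  h3:3  h4:6  h5:3  h6:3  h7:0  h8:0 → peak 8
J101@5: h1:8  h2:3  h3:3  h4:3  h5:3  h6:3  h7:3  h8:0 → peak 8
J101@6: h1:8  h2:3  h3:3  h4:3  h5:0  h6:3  h7:3  h8:3 → peak 8
Best is J101@2, peak 8.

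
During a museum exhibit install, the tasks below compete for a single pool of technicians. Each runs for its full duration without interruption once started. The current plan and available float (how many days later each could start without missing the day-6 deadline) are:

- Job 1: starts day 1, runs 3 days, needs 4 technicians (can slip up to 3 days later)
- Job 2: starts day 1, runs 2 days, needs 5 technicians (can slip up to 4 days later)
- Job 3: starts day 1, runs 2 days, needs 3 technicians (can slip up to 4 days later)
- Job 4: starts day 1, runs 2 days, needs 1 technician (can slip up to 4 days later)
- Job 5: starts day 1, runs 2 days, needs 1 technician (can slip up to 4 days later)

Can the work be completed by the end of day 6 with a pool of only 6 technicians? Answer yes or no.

no

The minimum achievable peak is 7; 6 < 7, so no feasible schedule stays within the cap.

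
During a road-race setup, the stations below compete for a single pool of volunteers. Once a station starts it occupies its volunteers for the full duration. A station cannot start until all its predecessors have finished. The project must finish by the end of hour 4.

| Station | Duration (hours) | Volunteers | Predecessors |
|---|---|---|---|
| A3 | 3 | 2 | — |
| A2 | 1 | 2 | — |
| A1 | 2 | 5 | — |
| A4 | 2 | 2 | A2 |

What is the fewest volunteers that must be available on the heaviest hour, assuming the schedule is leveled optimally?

Early-start (A3@1, A2@1, A1@1, A4@2) gives peak 9: h1:9  h2:9  h3:4  h4:0.
Shift A3→2, A4→3.
Schedule A3@2, A2@1, A1@1, A4@3: h1:7  h2:7  h3:4  h4:4 — peak 7.
No arrangement of the 18 feasible schedules does better.

7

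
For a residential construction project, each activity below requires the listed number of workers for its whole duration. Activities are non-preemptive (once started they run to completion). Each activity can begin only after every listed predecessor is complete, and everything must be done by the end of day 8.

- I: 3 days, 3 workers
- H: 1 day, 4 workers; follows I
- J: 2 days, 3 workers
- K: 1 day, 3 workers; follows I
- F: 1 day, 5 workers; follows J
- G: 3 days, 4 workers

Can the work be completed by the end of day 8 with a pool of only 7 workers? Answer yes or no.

yes

Schedule I@1, H@4, J@1, K@4, F@5, G@6: d1:6  d2:6  d3:3  d4:7  d5:5  d6:4  d7:4  d8:4 — peak 7 ≤ 7.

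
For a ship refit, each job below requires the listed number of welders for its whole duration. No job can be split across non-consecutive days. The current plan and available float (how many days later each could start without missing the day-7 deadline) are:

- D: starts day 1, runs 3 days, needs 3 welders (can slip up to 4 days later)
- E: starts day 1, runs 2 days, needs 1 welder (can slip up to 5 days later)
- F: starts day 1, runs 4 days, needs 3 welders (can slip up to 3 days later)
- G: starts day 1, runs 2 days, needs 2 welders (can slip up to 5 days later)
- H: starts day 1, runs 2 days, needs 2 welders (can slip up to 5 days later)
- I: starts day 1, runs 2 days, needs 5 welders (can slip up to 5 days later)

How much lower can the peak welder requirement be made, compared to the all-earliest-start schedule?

9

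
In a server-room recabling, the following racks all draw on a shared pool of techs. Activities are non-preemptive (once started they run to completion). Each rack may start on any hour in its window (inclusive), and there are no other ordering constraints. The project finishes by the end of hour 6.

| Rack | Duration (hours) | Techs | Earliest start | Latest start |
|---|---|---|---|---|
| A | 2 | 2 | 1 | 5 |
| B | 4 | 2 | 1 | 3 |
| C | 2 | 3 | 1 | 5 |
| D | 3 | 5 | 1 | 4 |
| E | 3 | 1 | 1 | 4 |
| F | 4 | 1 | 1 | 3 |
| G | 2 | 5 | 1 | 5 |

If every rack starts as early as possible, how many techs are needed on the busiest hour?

Early-start schedule: A@1, B@1, C@1, D@1, E@1, F@1, G@1.
Load per hour: hour 1: 19, hour 2: 19, hour 3: 9, hour 4: 3, hour 5: 0, hour 6: 0.
Peak is 19.

19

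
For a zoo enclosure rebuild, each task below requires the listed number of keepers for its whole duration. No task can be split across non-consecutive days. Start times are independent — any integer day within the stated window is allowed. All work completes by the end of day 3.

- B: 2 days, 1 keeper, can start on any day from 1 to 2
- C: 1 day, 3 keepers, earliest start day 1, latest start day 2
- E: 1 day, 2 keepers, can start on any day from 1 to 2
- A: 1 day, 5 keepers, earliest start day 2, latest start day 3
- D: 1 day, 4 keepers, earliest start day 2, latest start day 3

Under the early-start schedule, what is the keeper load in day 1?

6

At early start, day 1 has: B, C, E.
Demand: 1 + 3 + 2 = 6.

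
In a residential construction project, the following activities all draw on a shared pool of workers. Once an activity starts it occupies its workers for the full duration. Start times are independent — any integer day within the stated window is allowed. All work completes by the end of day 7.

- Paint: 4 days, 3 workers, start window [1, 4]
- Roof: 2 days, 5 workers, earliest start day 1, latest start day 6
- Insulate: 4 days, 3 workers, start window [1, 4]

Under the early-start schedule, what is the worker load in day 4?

At early start, day 4 has: Paint, Insulate.
Demand: 3 + 3 = 6.

6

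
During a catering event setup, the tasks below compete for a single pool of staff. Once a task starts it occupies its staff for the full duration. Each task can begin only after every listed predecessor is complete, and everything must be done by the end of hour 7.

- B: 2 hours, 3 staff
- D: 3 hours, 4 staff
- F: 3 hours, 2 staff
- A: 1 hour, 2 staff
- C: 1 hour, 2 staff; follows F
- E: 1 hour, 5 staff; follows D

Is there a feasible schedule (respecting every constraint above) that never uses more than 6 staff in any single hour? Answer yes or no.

Schedule B@1, D@3, F@1, A@4, C@5, E@6: h1:5  h2:5  h3:6  h4:6  h5:6  h6:5  h7:0 — peak 6 ≤ 6.

yes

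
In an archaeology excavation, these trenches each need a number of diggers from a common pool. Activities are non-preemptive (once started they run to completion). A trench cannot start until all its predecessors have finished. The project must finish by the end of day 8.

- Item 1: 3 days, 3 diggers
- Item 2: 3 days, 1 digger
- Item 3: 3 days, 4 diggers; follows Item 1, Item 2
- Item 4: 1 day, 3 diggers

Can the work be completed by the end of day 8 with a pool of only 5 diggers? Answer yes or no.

Schedule Item 1@1, Item 2@1, Item 3@4, Item 4@7: d1:4  d2:4  d3:4  d4:4  d5:4  d6:4  d7:3  d8:0 — peak 4 ≤ 5.

yes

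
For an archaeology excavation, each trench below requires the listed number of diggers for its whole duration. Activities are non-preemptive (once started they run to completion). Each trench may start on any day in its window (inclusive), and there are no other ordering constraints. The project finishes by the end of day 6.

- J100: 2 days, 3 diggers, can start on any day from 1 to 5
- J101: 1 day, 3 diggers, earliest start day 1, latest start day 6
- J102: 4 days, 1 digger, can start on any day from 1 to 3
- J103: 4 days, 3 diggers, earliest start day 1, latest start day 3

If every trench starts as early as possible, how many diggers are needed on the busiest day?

10

Early-start schedule: J100@1, J101@1, J102@1, J103@1.
Load per day: day 1: 10, day 2: 7, day 3: 4, day 4: 4, day 5: 0, day 6: 0.
Peak is 10.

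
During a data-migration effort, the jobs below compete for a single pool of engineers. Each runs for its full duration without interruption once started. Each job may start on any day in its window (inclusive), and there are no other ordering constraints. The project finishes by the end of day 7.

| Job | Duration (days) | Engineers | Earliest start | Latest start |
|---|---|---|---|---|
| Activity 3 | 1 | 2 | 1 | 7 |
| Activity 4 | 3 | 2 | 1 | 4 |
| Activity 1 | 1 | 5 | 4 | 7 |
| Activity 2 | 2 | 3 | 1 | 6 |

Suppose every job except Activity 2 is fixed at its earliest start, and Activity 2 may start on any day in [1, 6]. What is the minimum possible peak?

Activity 2@1: d1:7  d2:5  d3:2  d4:5  d5:0  d6:0  d7:0 → peak 7
Activity 2@2: d1:4  d2:5  d3:5  d4:5  d5:0  d6:0  d7:0 → peak 5
Activity 2@3: d1:4  d2:2  d3:5  d4:8  d5:0  d6:0  d7:0 → peak 8
Activity 2@4: d1:4  d2:2  d3:2  d4:8  d5:3  d6:0  d7:0 → peak 8
Activity 2@5: d1:4  d2:2  d3:2  d4:5  d5:3  d6:3  d7:0 → peak 5
Activity 2@6: d1:4  d2:2  d3:2  d4:5  d5:0  d6:3  d7:3 → peak 5
Best is Activity 2@2, peak 5.

5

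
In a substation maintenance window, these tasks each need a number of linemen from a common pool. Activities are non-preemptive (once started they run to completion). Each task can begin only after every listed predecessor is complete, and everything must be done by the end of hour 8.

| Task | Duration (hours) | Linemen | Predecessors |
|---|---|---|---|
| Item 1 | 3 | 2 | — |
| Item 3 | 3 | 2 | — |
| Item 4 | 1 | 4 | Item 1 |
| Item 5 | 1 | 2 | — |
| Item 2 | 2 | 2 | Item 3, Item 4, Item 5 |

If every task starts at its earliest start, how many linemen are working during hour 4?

4

At early start, hour 4 has: Item 4.
Demand: 4 = 4.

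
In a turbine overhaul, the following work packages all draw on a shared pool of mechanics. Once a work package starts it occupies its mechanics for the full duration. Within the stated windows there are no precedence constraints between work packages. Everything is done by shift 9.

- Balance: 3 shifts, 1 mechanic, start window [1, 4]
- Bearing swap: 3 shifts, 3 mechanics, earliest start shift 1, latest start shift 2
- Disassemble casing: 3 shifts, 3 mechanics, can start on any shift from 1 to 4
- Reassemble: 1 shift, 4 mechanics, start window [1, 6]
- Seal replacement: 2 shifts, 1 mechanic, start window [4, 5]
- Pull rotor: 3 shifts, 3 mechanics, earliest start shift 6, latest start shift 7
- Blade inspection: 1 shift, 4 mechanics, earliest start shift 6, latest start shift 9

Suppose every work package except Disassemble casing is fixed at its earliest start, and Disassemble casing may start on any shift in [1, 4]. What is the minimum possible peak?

Disassemble casing@1: s1:11  s2:7  s3:7  s4:1  s5:1  s6:7  s7:3  s8:3  s9:0 → peak 11
Disassemble casing@2: s1:8  s2:7  s3:7  s4:4  s5:1  s6:7  s7:3  s8:3  s9:0 → peak 8
Disassemble casing@3: s1:8  s2:4  s3:7  s4:4  s5:4  s6:7  s7:3  s8:3  s9:0 → peak 8
Disassemble casing@4: s1:8  s2:4  s3:4  s4:4  s5:4  s6:10  s7:3  s8:3  s9:0 → peak 10
Best is Disassemble casing@2, peak 8.

8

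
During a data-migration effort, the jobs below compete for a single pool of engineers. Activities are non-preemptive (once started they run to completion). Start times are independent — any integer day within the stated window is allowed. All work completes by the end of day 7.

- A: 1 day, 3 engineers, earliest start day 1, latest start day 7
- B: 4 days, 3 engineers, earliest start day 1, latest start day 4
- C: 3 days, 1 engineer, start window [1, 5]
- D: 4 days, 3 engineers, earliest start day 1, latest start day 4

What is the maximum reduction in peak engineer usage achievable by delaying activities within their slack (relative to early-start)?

4

Early-start peak: d1:10  d2:7  d3:7  d4:6  d5:0  d6:0  d7:0 ⇒ 10.
Leveled (A@1, B@1, C@5, D@2): d1:6  d2:6  d3:6  d4:6  d5:4  d6:1  d7:1 ⇒ 6.
Reduction 10 − 6 = 4.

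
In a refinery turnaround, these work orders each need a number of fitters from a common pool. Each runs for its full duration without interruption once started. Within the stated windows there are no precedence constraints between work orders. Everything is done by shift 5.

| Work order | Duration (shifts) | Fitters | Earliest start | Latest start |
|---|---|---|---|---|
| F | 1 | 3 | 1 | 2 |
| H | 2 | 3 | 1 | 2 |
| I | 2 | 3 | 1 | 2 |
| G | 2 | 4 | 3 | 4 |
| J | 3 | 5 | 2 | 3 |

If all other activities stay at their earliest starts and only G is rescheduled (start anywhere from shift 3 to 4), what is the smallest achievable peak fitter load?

G@3: s1:9  s2:11  s3:9  s4:9  s5:0 → peak 11
G@4: s1:9  s2:11  s3:5  s4:9  s5:4 → peak 11
Best is G@3, peak 11.

11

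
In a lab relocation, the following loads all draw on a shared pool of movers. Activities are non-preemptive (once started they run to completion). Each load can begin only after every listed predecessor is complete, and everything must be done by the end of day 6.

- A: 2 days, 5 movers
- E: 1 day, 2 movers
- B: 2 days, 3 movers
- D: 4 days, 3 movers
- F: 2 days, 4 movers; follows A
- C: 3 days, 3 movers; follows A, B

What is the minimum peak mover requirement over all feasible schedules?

10

Early-start (A@1, E@1, B@1, D@1, F@3, C@3) gives peak 13: d1:13  d2:11  d3:10  d4:10  d5:3  d6:0.
Shift D→3.
Schedule A@1, E@1, B@1, D@3, F@3, C@3: d1:10  d2:8  d3:10  d4:10  d5:6  d6:3 — peak 10.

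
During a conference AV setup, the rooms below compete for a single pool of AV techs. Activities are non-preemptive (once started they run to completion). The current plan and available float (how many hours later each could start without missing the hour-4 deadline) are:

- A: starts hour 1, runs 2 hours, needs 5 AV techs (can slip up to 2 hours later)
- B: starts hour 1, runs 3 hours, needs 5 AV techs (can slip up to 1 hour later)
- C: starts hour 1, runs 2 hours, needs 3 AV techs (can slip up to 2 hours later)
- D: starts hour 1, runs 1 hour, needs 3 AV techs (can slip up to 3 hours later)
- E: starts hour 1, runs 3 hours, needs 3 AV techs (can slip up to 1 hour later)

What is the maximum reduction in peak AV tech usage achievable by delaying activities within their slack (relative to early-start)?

6

Early-start peak: h1:19  h2:16  h3:8  h4:0 ⇒ 19.
Leveled (A@1, B@1, C@3, D@1, E@2): h1:13  h2:13  h3:11  h4:6 ⇒ 13.
Reduction 19 − 13 = 6.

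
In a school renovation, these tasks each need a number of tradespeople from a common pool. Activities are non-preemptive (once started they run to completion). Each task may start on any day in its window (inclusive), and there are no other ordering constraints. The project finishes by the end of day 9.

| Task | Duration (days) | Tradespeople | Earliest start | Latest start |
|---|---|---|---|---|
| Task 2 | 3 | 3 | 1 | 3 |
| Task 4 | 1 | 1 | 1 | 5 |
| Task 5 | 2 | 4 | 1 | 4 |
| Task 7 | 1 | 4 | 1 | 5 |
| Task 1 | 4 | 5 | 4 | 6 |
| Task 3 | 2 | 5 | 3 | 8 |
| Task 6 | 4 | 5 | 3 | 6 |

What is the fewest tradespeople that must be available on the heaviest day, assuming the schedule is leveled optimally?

Early-start (Task 2@1, Task 4@1, Task 5@1, Task 7@1, Task 1@4, Task 3@3, Task 6@3) gives peak 15: d1:12  d2:7  d3:13  d4:15  d5:10  d6:10  d7:5  d8:0  d9:0.
Shift Task 7→3, Task 3→4, Task 6→6.
Schedule Task 2@1, Task 4@1, Task 5@1, Task 7@3, Task 1@4, Task 3@4, Task 6@6: d1:8  d2:7  d3:7  d4:10  d5:10  d6:10  d7:10  d8:5  d9:5 — peak 10.

10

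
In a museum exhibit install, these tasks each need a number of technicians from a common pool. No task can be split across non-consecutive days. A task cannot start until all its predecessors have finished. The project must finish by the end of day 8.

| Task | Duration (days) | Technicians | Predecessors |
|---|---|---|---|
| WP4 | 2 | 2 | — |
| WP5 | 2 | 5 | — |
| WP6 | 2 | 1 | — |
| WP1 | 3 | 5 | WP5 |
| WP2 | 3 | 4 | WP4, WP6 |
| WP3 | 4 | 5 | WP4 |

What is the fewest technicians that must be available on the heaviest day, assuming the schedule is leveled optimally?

Early-start (WP4@1, WP5@1, WP6@1, WP1@3, WP2@3, WP3@3) gives peak 14: d1:8  d2:8  d3:14  d4:14  d5:14  d6:5  d7:0  d8:0.
Shift WP2→6.
Schedule WP4@1, WP5@1, WP6@1, WP1@3, WP2@6, WP3@3: d1:8  d2:8  d3:10  d4:10  d5:10  d6:9  d7:4  d8:4 — peak 10.

10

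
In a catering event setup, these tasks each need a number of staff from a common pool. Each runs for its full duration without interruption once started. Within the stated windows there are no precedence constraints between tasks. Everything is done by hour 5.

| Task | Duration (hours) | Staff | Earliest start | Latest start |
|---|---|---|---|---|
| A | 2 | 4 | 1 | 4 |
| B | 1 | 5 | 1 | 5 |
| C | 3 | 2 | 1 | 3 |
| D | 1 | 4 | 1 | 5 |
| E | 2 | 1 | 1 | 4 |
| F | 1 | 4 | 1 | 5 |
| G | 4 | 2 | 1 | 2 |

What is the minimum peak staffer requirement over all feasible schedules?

8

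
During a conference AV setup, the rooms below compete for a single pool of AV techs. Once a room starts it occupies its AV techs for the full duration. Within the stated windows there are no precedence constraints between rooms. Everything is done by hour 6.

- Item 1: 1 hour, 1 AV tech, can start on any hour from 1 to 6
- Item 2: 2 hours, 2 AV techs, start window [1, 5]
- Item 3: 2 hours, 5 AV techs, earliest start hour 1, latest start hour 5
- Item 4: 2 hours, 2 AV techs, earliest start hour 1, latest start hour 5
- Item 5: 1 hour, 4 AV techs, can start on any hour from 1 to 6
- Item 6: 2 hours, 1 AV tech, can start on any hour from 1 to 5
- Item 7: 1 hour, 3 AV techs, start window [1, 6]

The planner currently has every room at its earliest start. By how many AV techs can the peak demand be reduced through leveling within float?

13

Early-start peak: h1:18  h2:10  h3:0  h4:0  h5:0  h6:0 ⇒ 18.
Leveled (Item 1@1, Item 2@1, Item 3@3, Item 4@1, Item 5@5, Item 6@5, Item 7@6): h1:5  h2:4  h3:5  h4:5  h5:5  h6:4 ⇒ 5.
Reduction 18 − 5 = 13.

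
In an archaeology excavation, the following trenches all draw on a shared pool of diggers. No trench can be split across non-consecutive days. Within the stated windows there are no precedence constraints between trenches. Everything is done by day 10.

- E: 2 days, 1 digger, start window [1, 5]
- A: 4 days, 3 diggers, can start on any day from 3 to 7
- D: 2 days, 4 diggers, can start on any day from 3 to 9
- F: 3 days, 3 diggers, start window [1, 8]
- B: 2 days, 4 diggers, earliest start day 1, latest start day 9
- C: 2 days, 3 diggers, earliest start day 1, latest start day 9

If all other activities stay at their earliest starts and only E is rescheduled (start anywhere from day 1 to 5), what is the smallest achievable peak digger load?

10

E@1: d1:11  d2:11  d3:10  d4:7  d5:3  d6:3  d7:0  d8:0  d9:0  d10:0 → peak 11
E@2: d1:10  d2:11  d3:11  d4:7  d5:3  d6:3  d7:0  d8:0  d9:0  d10:0 → peak 11
E@3: d1:10  d2:10  d3:11  d4:8  d5:3  d6:3  d7:0  d8:0  d9:0  d10:0 → peak 11
E@4: d1:10  d2:10  d3:10  d4:8  d5:4  d6:3  d7:0  d8:0  d9:0  d10:0 → peak 10
E@5: d1:10  d2:10  d3:10  d4:7  d5:4  d6:4  d7:0  d8:0  d9:0  d10:0 → peak 10
Best is E@4, peak 10.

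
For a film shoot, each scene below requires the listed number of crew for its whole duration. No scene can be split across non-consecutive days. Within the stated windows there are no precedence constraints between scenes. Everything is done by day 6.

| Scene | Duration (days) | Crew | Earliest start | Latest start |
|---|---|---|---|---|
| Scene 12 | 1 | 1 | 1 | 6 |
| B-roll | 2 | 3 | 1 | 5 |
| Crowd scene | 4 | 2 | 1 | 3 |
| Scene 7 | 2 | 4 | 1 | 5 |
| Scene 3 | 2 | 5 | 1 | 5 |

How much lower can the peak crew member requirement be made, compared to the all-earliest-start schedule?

9

Early-start peak: d1:15  d2:14  d3:2  d4:2  d5:0  d6:0 ⇒ 15.
Leveled (Scene 12@1, B-roll@1, Crowd scene@1, Scene 7@3, Scene 3@5): d1:6  d2:5  d3:6  d4:6  d5:5  d6:5 ⇒ 6.
Reduction 15 − 6 = 9.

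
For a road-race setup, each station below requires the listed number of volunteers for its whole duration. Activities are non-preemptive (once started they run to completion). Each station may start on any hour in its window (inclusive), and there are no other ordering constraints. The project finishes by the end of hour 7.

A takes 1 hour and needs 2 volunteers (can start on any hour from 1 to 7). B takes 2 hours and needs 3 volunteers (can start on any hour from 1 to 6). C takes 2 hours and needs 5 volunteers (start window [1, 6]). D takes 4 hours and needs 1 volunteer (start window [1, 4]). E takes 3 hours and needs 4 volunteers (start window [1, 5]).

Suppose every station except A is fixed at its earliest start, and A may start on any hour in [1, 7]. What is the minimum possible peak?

13

A@1: h1:15  h2:13  h3:5  h4:1  h5:0  h6:0  h7:0 → peak 15
A@2: h1:13  h2:15  h3:5  h4:1  h5:0  h6:0  h7:0 → peak 15
A@3: h1:13  h2:13  h3:7  h4:1  h5:0  h6:0  h7:0 → peak 13
A@4: h1:13  h2:13  h3:5  h4:3  h5:0  h6:0  h7:0 → peak 13
A@5: h1:13  h2:13  h3:5  h4:1  h5:2  h6:0  h7:0 → peak 13
A@6: h1:13  h2:13  h3:5  h4:1  h5:0  h6:2  h7:0 → peak 13
A@7: h1:13  h2:13  h3:5  h4:1  h5:0  h6:0  h7:2 → peak 13
Best is A@3, peak 13.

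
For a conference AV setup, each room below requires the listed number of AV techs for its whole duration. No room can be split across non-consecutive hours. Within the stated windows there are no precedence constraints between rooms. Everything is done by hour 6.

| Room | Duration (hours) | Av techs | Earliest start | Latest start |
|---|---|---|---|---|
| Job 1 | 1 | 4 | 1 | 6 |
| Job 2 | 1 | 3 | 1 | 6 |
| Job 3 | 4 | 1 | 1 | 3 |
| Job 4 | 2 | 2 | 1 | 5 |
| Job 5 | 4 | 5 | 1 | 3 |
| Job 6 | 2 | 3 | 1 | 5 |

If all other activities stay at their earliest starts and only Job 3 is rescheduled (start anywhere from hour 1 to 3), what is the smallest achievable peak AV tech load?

Job 3@1: h1:18  h2:11  h3:6  h4:6  h5:0  h6:0 → peak 18
Job 3@2: h1:17  h2:11  h3:6  h4:6  h5:1  h6:0 → peak 17
Job 3@3: h1:17  h2:10  h3:6  h4:6  h5:1  h6:1 → peak 17
Best is Job 3@2, peak 17.

17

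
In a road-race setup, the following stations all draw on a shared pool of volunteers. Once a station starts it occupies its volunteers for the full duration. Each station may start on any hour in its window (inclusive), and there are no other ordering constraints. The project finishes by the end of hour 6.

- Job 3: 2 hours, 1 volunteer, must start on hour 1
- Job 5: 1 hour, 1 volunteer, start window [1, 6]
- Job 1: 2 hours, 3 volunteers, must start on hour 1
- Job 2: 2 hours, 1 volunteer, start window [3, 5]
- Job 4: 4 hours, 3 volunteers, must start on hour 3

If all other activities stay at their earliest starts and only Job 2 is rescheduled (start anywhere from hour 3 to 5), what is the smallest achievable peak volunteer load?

Job 2@3: h1:5  h2:4  h3:4  h4:4  h5:3  h6:3 → peak 5
Job 2@4: h1:5  h2:4  h3:3  h4:4  h5:4  h6:3 → peak 5
Job 2@5: h1:5  h2:4  h3:3  h4:3  h5:4  h6:4 → peak 5
Best is Job 2@3, peak 5.

5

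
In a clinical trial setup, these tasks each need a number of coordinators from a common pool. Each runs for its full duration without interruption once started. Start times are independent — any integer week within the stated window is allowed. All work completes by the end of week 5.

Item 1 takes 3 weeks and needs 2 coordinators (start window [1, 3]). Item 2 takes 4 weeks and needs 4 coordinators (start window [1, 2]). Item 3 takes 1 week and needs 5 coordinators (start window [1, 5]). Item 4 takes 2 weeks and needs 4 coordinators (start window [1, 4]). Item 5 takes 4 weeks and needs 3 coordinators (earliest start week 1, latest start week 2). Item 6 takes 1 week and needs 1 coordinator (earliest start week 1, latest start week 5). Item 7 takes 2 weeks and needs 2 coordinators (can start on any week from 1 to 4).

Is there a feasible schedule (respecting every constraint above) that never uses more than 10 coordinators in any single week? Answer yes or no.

no

Total coordinator-weeks = 52; over 5 weeks the average is 52/5 > 10, so some week must exceed 10.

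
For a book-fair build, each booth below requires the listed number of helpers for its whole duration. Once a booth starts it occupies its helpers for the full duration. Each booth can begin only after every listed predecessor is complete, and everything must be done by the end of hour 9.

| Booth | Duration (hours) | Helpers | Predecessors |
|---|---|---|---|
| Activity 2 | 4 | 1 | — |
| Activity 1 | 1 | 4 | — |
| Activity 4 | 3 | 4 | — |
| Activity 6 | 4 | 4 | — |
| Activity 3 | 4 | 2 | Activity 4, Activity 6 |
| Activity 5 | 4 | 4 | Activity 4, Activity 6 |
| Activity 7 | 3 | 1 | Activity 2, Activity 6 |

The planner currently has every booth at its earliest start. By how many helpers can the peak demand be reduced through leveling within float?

Early-start peak: h1:13  h2:9  h3:9  h4:5  h5:7  h6:7  h7:7  h8:6  h9:0 ⇒ 13.
Leveled (Activity 2@1, Activity 1@1, Activity 4@1, Activity 6@2, Activity 3@6, Activity 5@6, Activity 7@6): h1:9  h2:9  h3:9  h4:5  h5:4  h6:7  h7:7  h8:7  h9:6 ⇒ 9.
Reduction 13 − 9 = 4.

4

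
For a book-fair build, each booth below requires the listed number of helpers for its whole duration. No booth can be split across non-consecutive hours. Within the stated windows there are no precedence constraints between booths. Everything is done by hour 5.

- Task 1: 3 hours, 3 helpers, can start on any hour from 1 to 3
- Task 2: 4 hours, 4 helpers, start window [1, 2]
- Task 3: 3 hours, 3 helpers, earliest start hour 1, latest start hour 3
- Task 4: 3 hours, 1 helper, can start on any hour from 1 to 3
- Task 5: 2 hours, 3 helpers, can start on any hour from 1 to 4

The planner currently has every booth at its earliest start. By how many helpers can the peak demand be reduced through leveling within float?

3

Early-start peak: h1:14  h2:14  h3:11  h4:4  h5:0 ⇒ 14.
Leveled (Task 1@1, Task 2@1, Task 3@1, Task 4@1, Task 5@4): h1:11  h2:11  h3:11  h4:7  h5:3 ⇒ 11.
Reduction 14 − 11 = 3.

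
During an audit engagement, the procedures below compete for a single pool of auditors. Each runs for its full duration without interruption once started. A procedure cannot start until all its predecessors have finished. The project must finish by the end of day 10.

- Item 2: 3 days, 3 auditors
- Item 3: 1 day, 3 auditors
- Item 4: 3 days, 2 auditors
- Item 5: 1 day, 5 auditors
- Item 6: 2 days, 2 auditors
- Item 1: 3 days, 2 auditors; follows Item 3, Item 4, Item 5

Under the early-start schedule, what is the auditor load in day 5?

2

At early start, day 5 has: Item 1.
Demand: 2 = 2.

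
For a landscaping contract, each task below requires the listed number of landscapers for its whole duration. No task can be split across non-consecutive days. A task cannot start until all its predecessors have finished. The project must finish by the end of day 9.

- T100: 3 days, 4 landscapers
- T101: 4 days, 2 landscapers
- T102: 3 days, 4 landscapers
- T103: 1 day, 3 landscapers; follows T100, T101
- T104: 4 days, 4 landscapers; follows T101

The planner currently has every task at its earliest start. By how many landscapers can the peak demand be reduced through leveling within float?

Early-start peak: d1:10  d2:10  d3:10  d4:2  d5:7  d6:4  d7:4  d8:4  d9:0 ⇒ 10.
Leveled (T100@1, T101@1, T102@4, T103@5, T104@6): d1:6  d2:6  d3:6  d4:6  d5:7  d6:8  d7:4  d8:4  d9:4 ⇒ 8.
Reduction 10 − 8 = 2.

2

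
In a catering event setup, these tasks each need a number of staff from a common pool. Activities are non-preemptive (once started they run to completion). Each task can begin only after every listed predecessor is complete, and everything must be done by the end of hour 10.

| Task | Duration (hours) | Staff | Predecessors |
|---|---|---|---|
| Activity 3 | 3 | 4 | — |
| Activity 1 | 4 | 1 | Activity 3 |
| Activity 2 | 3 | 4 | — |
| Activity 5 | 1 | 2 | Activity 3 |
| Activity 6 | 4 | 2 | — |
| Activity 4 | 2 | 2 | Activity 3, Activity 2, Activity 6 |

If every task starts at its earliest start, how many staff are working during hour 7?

At early start, hour 7 has: Activity 1.
Demand: 1 = 1.

1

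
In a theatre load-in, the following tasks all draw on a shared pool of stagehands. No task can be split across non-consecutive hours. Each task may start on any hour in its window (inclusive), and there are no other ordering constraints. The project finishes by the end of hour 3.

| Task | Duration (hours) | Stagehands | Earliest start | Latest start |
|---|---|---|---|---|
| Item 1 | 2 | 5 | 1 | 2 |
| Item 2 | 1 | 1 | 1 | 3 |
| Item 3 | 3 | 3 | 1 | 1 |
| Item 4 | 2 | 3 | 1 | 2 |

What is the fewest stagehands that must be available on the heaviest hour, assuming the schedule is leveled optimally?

11

Early-start (Item 1@1, Item 2@1, Item 3@1, Item 4@1) gives peak 12: h1:12  h2:11  h3:3.
Shift Item 4→2.
Schedule Item 1@1, Item 2@1, Item 3@1, Item 4@2: h1:9  h2:11  h3:6 — peak 11.
No arrangement of the 12 feasible schedules does better.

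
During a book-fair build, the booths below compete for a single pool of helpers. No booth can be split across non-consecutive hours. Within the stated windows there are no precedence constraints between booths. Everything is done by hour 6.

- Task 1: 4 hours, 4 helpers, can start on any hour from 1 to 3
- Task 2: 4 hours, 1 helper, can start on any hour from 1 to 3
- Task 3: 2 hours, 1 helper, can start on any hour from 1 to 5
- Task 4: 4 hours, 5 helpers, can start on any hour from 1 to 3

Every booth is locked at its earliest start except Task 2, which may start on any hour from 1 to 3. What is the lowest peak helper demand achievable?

10

Task 2@1: h1:11  h2:11  h3:10  h4:10  h5:0  h6:0 → peak 11
Task 2@2: h1:10  h2:11  h3:10  h4:10  h5:1  h6:0 → peak 11
Task 2@3: h1:10  h2:10  h3:10  h4:10  h5:1  h6:1 → peak 10
Best is Task 2@3, peak 10.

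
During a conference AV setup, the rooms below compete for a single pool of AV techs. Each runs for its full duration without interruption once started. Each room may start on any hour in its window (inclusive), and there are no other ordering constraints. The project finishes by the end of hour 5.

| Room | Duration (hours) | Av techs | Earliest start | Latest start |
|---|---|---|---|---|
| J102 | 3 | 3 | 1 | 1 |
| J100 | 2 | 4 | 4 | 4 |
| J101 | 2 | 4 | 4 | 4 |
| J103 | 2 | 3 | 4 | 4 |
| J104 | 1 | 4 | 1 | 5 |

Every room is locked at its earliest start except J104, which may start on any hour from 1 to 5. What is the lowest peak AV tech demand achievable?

J104@1: h1:7  h2:3  h3:3  h4:11  h5:11 → peak 11
J104@2: h1:3  h2:7  h3:3  h4:11  h5:11 → peak 11
J104@3: h1:3  h2:3  h3:7  h4:11  h5:11 → peak 11
J104@4: h1:3  h2:3  h3:3  h4:15  h5:11 → peak 15
J104@5: h1:3  h2:3  h3:3  h4:11  h5:15 → peak 15
Best is J104@1, peak 11.

11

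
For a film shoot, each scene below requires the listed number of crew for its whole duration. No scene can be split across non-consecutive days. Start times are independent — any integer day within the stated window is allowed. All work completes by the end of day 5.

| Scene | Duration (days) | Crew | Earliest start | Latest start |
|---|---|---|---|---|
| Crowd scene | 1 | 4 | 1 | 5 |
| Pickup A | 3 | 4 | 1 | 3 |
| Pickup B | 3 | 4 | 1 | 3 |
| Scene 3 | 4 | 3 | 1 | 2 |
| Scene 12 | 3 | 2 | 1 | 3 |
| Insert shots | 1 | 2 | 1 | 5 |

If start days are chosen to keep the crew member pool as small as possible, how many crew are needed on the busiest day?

13

Early-start (Crowd scene@1, Pickup A@1, Pickup B@1, Scene 3@1, Scene 12@1, Insert shots@1) gives peak 19: d1:19  d2:13  d3:13  d4:3  d5:0.
Shift Scene 3→2, Scene 12→2, Insert shots→4.
Schedule Crowd scene@1, Pickup A@1, Pickup B@1, Scene 3@2, Scene 12@2, Insert shots@4: d1:12  d2:13  d3:13  d4:7  d5:3 — peak 13.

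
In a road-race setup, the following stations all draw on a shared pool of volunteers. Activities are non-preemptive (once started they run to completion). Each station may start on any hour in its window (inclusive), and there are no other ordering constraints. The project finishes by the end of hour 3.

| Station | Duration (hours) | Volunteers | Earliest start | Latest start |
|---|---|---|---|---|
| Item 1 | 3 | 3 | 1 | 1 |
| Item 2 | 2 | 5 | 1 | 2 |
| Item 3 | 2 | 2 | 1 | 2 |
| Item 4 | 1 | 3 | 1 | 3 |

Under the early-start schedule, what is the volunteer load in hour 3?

3

At early start, hour 3 has: Item 1.
Demand: 3 = 3.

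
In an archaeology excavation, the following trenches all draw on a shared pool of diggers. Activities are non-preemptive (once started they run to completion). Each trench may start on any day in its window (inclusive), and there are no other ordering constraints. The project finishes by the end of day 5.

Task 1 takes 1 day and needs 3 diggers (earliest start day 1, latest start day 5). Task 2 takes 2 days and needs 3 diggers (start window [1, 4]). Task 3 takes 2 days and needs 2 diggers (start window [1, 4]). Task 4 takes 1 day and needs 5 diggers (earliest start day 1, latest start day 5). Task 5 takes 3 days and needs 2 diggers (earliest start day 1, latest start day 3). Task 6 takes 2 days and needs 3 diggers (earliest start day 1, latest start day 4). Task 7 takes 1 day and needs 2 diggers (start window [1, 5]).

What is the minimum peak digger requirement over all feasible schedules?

7

Early-start (Task 1@1, Task 2@1, Task 3@1, Task 4@1, Task 5@1, Task 6@1, Task 7@1) gives peak 20: d1:20  d2:10  d3:2  d4:0  d5:0.
Shift Task 3→2, Task 4→5, Task 5→2, Task 6→3, Task 7→4.
Schedule Task 1@1, Task 2@1, Task 3@2, Task 4@5, Task 5@2, Task 6@3, Task 7@4: d1:6  d2:7  d3:7  d4:7  d5:5 — peak 7.
Total digger-days = 32 over 5 days ⇒ peak ≥ ⌈32/5⌉ = 7, so 7 is optimal.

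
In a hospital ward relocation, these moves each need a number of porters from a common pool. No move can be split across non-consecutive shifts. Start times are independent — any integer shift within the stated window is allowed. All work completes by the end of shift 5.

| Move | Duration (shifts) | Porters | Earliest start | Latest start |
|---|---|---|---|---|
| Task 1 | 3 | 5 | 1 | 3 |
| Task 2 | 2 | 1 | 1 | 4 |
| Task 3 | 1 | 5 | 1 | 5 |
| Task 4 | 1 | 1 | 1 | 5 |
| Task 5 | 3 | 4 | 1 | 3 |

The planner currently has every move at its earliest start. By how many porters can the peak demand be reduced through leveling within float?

7

Early-start peak: s1:16  s2:10  s3:9  s4:0  s5:0 ⇒ 16.
Leveled (Task 1@1, Task 2@1, Task 3@4, Task 4@1, Task 5@3): s1:7  s2:6  s3:9  s4:9  s5:4 ⇒ 9.
Reduction 16 − 9 = 7.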